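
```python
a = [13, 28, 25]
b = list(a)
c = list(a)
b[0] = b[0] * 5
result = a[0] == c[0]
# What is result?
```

After line 1: a = [13, 28, 25]
After line 2 (b = list(a), copy): a = [13, 28, 25], b = [13, 28, 25]
After line 3 (c = list(a) is a copy, new object): c = [13, 28, 25]
After line 4 (b[0] = 13 * 5 = 65; only b mutates (copy)): a = [13, 28, 25], b = [65, 28, 25], c = [13, 28, 25]
After line 5 (a[0] = 13, c[0] = 13; result = True)

True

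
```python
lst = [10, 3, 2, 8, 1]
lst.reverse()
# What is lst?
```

[1, 8, 2, 3, 10]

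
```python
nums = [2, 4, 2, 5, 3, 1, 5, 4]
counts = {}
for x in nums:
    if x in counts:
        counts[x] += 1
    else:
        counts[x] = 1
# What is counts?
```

Initial: counts = {}, nums = [2, 4, 2, 5, 3, 1, 5, 4]
See 2: counts = {2: 1}
See 4: counts = {2: 1, 4: 1}
See 2: counts = {2: 2, 4: 1}
See 5: counts = {2: 2, 4: 1, 5: 1}
See 3: counts = {2: 2, 4: 1, 5: 1, 3: 1}
See 1: counts = {2: 2, 4: 1, 5: 1, 3: 1, 1: 1}
See 5: counts = {2: 2, 4: 1, 5: 2, 3: 1, 1: 1}
See 4: counts = {2: 2, 4: 2, 5: 2, 3: 1, 1: 1}

{2: 2, 4: 2, 5: 2, 3: 1, 1: 1}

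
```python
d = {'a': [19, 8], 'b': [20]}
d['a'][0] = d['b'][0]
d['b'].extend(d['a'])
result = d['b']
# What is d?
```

After line 1: d = {'a': [19, 8], 'b': [20]}
After line 2 (a[0] = b[0] = 20): d = {'a': [20, 8], 'b': [20]}
After line 3 (b.extend(a) appends [20, 8]): d = {'a': [20, 8], 'b': [20, 20, 8]}
After line 4: result = d['b'] = [20, 20, 8]

{'a': [20, 8], 'b': [20, 20, 8]}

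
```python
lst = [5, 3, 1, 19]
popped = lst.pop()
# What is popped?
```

19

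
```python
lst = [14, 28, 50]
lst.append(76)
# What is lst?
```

[14, 28, 50, 76]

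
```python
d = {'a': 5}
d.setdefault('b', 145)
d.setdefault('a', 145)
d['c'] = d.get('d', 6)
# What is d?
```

After line 1: d = {'a': 5}
After line 2 (setdefault adds 'b'=145): d = {'a': 5, 'b': 145}
After line 3 (setdefault 'a' no-op, already exists): d = {'a': 5, 'b': 145}
After line 4 (get('d', 6) returns default since 'd' not in d): d = {'a': 5, 'b': 145, 'c': 6}

{'a': 5, 'b': 145, 'c': 6}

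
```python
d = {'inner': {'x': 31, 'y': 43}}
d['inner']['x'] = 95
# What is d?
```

After line 1: d = {'inner': {'x': 31, 'y': 43}}
After line 2 (inner x overwritten): d = {'inner': {'x': 95, 'y': 43}}

{'inner': {'x': 95, 'y': 43}}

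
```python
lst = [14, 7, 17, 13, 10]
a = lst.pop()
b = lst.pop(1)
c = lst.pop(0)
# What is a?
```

After line 1: lst = [14, 7, 17, 13, 10]
After line 2 (pop() -> a = 10): lst = [14, 7, 17, 13]
After line 3 (pop(1) -> b = 7): lst = [14, 17, 13]
After line 4 (pop(0) -> c = 14): lst = [17, 13]

10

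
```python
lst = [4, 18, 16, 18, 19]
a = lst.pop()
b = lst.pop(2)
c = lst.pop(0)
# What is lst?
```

After line 1: lst = [4, 18, 16, 18, 19]
After line 2 (pop() -> a = 19): lst = [4, 18, 16, 18]
After line 3 (pop(2) -> b = 16): lst = [4, 18, 18]
After line 4 (pop(0) -> c = 4): lst = [18, 18]

[18, 18]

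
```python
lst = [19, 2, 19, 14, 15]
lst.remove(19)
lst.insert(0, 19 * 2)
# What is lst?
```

After line 1: lst = [19, 2, 19, 14, 15]
After line 2 (remove first 19): lst = [2, 19, 14, 15]
After line 3 (insert 38 at index 0): lst = [38, 2, 19, 14, 15]

[38, 2, 19, 14, 15]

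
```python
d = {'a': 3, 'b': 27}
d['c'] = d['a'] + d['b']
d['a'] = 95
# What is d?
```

After line 1: d = {'a': 3, 'b': 27}
After line 2 (d['c'] = 3 + 27): d = {'a': 3, 'b': 27, 'c': 30}
After line 3: d = {'a': 95, 'b': 27, 'c': 30}

{'a': 95, 'b': 27, 'c': 30}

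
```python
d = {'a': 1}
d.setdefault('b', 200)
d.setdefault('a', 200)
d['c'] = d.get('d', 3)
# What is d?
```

After line 1: d = {'a': 1}
After line 2 (setdefault adds 'b'=200): d = {'a': 1, 'b': 200}
After line 3 (setdefault 'a' no-op, already exists): d = {'a': 1, 'b': 200}
After line 4 (get('d', 3) returns default since 'd' not in d): d = {'a': 1, 'b': 200, 'c': 3}

{'a': 1, 'b': 200, 'c': 3}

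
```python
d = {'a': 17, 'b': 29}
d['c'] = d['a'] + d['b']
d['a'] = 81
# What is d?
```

After line 1: d = {'a': 17, 'b': 29}
After line 2 (d['c'] = 17 + 29): d = {'a': 17, 'b': 29, 'c': 46}
After line 3: d = {'a': 81, 'b': 29, 'c': 46}

{'a': 81, 'b': 29, 'c': 46}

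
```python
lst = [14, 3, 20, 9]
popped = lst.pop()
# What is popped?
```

9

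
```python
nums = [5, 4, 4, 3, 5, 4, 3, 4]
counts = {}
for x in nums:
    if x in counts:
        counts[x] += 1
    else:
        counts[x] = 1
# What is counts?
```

Initial: counts = {}, nums = [5, 4, 4, 3, 5, 4, 3, 4]
See 5: counts = {5: 1}
See 4: counts = {5: 1, 4: 1}
See 4: counts = {5: 1, 4: 2}
See 3: counts = {5: 1, 4: 2, 3: 1}
See 5: counts = {5: 2, 4: 2, 3: 1}
See 4: counts = {5: 2, 4: 3, 3: 1}
See 3: counts = {5: 2, 4: 3, 3: 2}
See 4: counts = {5: 2, 4: 4, 3: 2}

{5: 2, 4: 4, 3: 2}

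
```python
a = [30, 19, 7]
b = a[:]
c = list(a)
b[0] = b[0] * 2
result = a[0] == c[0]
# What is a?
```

After line 1: a = [30, 19, 7]
After line 2 (b = a[:], copy): a = [30, 19, 7], b = [30, 19, 7]
After line 3 (c = list(a) is a copy, new object): c = [30, 19, 7]
After line 4 (b[0] = 30 * 2 = 60; only b mutates (copy)): a = [30, 19, 7], b = [60, 19, 7], c = [30, 19, 7]
After line 5 (a[0] = 30, c[0] = 30; result = True)

[30, 19, 7]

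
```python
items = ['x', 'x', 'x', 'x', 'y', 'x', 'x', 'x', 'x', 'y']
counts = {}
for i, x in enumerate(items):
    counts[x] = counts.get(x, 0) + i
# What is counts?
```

Initial: counts = {}, items = ['x', 'x', 'x', 'x', 'y', 'x', 'x', 'x', 'x', 'y']
i=0, x='x': counts = {'x': 0}
i=1, x='x': counts = {'x': 1}
i=2, x='x': counts = {'x': 3}
i=3, x='x': counts = {'x': 6}
i=4, x='y': counts = {'x': 6, 'y': 4}
i=5, x='x': counts = {'x': 11, 'y': 4}
i=6, x='x': counts = {'x': 17, 'y': 4}
i=7, x='x': counts = {'x': 24, 'y': 4}
i=8, x='x': counts = {'x': 32, 'y': 4}
i=9, x='y': counts = {'x': 32, 'y': 13}

{'x': 32, 'y': 13}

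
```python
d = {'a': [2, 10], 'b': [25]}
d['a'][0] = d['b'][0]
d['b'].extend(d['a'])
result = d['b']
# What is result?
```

After line 1: d = {'a': [2, 10], 'b': [25]}
After line 2 (a[0] = b[0] = 25): d = {'a': [25, 10], 'b': [25]}
After line 3 (b.extend(a) appends [25, 10]): d = {'a': [25, 10], 'b': [25, 25, 10]}
After line 4: result = d['b'] = [25, 25, 10]

[25, 25, 10]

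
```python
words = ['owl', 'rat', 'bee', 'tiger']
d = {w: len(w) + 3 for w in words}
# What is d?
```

{'owl': 6, 'rat': 6, 'bee': 6, 'tiger': 8}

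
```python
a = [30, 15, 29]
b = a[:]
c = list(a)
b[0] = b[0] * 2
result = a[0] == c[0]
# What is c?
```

After line 1: a = [30, 15, 29]
After line 2 (b = a[:], copy): a = [30, 15, 29], b = [30, 15, 29]
After line 3 (c = list(a) is a copy, new object): c = [30, 15, 29]
After line 4 (b[0] = 30 * 2 = 60; only b mutates (copy)): a = [30, 15, 29], b = [60, 15, 29], c = [30, 15, 29]
After line 5 (a[0] = 30, c[0] = 30; result = True)

[30, 15, 29]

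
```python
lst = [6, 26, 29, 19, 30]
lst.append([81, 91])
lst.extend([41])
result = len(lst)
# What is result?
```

After line 1: lst = [6, 26, 29, 19, 30]
After line 2 (append adds [81, 91] as single element): lst = [6, 26, 29, 19, 30, [81, 91]]
After line 3 (extend unpacks [41], adds 41): lst = [6, 26, 29, 19, 30, [81, 91], 41]
After line 4: result = len(lst) = 7

7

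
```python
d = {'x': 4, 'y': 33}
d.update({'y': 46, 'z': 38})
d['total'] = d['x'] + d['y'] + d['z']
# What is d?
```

After line 1: d = {'x': 4, 'y': 33}
After line 2 (y overwritten, z added): d = {'x': 4, 'y': 46, 'z': 38}
After line 3 (total = 4 + 46 + 38 = 88): d = {'x': 4, 'y': 46, 'z': 38, 'total': 88}

{'x': 4, 'y': 46, 'z': 38, 'total': 88}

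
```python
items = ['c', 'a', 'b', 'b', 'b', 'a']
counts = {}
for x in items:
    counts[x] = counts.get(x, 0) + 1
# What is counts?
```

Initial: counts = {}, items = ['c', 'a', 'b', 'b', 'b', 'a']
See 'c': counts = {'c': 1}
See 'a': counts = {'c': 1, 'a': 1}
See 'b': counts = {'c': 1, 'a': 1, 'b': 1}
See 'b': counts = {'c': 1, 'a': 1, 'b': 2}
See 'b': counts = {'c': 1, 'a': 1, 'b': 3}
See 'a': counts = {'c': 1, 'a': 2, 'b': 3}

{'c': 1, 'a': 2, 'b': 3}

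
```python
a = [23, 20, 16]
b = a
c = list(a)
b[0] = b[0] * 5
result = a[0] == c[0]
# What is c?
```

After line 1: a = [23, 20, 16]
After line 2 (b = a, alias): a = [23, 20, 16], b = [23, 20, 16]
After line 3 (c = list(a) is a copy, new object): c = [23, 20, 16]
After line 4 (b[0] = 23 * 5 = 115; mutates shared a/b): a = b = [115, 20, 16], c = [23, 20, 16]
After line 5 (a[0] = 115, c[0] = 23; result = False)

[23, 20, 16]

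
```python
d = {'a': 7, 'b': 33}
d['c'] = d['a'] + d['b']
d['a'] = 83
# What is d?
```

After line 1: d = {'a': 7, 'b': 33}
After line 2 (d['c'] = 7 + 33): d = {'a': 7, 'b': 33, 'c': 40}
After line 3: d = {'a': 83, 'b': 33, 'c': 40}

{'a': 83, 'b': 33, 'c': 40}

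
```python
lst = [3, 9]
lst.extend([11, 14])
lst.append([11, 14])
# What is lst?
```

After line 1: lst = [3, 9]
After line 2 (extend unpacks [11, 14]): lst = [3, 9, 11, 14]
After line 3 (append adds [11, 14] as single element): lst = [3, 9, 11, 14, [11, 14]]

[3, 9, 11, 14, [11, 14]]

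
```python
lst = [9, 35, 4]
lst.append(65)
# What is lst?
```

[9, 35, 4, 65]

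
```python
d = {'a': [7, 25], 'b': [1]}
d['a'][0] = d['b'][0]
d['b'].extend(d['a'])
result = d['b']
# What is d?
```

After line 1: d = {'a': [7, 25], 'b': [1]}
After line 2 (a[0] = b[0] = 1): d = {'a': [1, 25], 'b': [1]}
After line 3 (b.extend(a) appends [1, 25]): d = {'a': [1, 25], 'b': [1, 1, 25]}
After line 4: result = d['b'] = [1, 1, 25]

{'a': [1, 25], 'b': [1, 1, 25]}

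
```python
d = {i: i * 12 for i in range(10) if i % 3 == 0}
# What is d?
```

{0: 0, 3: 36, 6: 72, 9: 108}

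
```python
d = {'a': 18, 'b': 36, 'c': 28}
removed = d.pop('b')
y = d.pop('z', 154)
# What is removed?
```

After line 1: d = {'a': 18, 'b': 36, 'c': 28}
After line 2 (pop 'b' returns 36): d = {'a': 18, 'c': 28}, removed = 36
After line 3 (pop 'z' missing, returns default 154): d = {'a': 18, 'c': 28}, y = 154

36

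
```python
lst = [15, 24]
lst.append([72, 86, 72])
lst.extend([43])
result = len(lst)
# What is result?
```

After line 1: lst = [15, 24]
After line 2 (append adds [72, 86, 72] as single element): lst = [15, 24, [72, 86, 72]]
After line 3 (extend unpacks [43], adds 43): lst = [15, 24, [72, 86, 72], 43]
After line 4: result = len(lst) = 4

4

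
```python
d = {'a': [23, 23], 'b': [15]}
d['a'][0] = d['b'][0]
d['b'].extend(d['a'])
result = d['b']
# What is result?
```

After line 1: d = {'a': [23, 23], 'b': [15]}
After line 2 (a[0] = b[0] = 15): d = {'a': [15, 23], 'b': [15]}
After line 3 (b.extend(a) appends [15, 23]): d = {'a': [15, 23], 'b': [15, 15, 23]}
After line 4: result = d['b'] = [15, 15, 23]

[15, 15, 23]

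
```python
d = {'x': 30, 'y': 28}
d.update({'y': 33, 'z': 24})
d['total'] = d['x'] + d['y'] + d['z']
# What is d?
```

After line 1: d = {'x': 30, 'y': 28}
After line 2 (y overwritten, z added): d = {'x': 30, 'y': 33, 'z': 24}
After line 3 (total = 30 + 33 + 24 = 87): d = {'x': 30, 'y': 33, 'z': 24, 'total': 87}

{'x': 30, 'y': 33, 'z': 24, 'total': 87}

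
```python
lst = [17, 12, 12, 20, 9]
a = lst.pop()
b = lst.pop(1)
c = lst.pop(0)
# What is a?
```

After line 1: lst = [17, 12, 12, 20, 9]
After line 2 (pop() -> a = 9): lst = [17, 12, 12, 20]
After line 3 (pop(1) -> b = 12): lst = [17, 12, 20]
After line 4 (pop(0) -> c = 17): lst = [12, 20]

9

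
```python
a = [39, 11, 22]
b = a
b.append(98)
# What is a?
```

After line 1: a = [39, 11, 22]
After line 2 (b = a is an alias, same object): a = [39, 11, 22], b = [39, 11, 22]
After line 3 (b.append mutates the shared list): a = [39, 11, 22, 98], b = [39, 11, 22, 98]

[39, 11, 22, 98]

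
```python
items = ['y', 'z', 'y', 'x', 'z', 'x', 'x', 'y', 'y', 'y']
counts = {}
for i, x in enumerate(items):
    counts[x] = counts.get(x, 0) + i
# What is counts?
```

Initial: counts = {}, items = ['y', 'z', 'y', 'x', 'z', 'x', 'x', 'y', 'y', 'y']
i=0, x='y': counts = {'y': 0}
i=1, x='z': counts = {'y': 0, 'z': 1}
i=2, x='y': counts = {'y': 2, 'z': 1}
i=3, x='x': counts = {'y': 2, 'z': 1, 'x': 3}
i=4, x='z': counts = {'y': 2, 'z': 5, 'x': 3}
i=5, x='x': counts = {'y': 2, 'z': 5, 'x': 8}
i=6, x='x': counts = {'y': 2, 'z': 5, 'x': 14}
i=7, x='y': counts = {'y': 9, 'z': 5, 'x': 14}
i=8, x='y': counts = {'y': 17, 'z': 5, 'x': 14}
i=9, x='y': counts = {'y': 26, 'z': 5, 'x': 14}

{'y': 26, 'z': 5, 'x': 14}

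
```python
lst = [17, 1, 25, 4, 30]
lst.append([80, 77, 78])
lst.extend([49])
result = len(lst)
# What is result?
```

After line 1: lst = [17, 1, 25, 4, 30]
After line 2 (append adds [80, 77, 78] as single element): lst = [17, 1, 25, 4, 30, [80, 77, 78]]
After line 3 (extend unpacks [49], adds 49): lst = [17, 1, 25, 4, 30, [80, 77, 78], 49]
After line 4: result = len(lst) = 7

7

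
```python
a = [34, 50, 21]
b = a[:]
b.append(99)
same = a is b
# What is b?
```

After line 1: a = [34, 50, 21]
After line 2 (b = a[:] is a shallow copy, new object): a = [34, 50, 21], b = [34, 50, 21]
After line 3 (append only mutates b): a = [34, 50, 21], b = [34, 50, 21, 99]
After line 4 (same = a is b; different objects -> False): same = False

[34, 50, 21, 99]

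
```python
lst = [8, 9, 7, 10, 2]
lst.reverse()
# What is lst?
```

[2, 10, 7, 9, 8]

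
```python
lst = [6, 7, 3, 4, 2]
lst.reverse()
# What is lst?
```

[2, 4, 3, 7, 6]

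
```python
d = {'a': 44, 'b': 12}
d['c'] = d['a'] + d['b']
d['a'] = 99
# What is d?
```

After line 1: d = {'a': 44, 'b': 12}
After line 2 (d['c'] = 44 + 12): d = {'a': 44, 'b': 12, 'c': 56}
After line 3: d = {'a': 99, 'b': 12, 'c': 56}

{'a': 99, 'b': 12, 'c': 56}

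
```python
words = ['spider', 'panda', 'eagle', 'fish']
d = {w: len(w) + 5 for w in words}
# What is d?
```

{'spider': 11, 'panda': 10, 'eagle': 10, 'fish': 9}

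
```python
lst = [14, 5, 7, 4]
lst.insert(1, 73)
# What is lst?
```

[14, 73, 5, 7, 4]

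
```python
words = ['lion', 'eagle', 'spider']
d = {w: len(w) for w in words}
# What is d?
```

{'lion': 4, 'eagle': 5, 'spider': 6}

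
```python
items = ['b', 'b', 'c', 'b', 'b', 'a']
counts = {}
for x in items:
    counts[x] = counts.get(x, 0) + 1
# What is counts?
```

Initial: counts = {}, items = ['b', 'b', 'c', 'b', 'b', 'a']
See 'b': counts = {'b': 1}
See 'b': counts = {'b': 2}
See 'c': counts = {'b': 2, 'c': 1}
See 'b': counts = {'b': 3, 'c': 1}
See 'b': counts = {'b': 4, 'c': 1}
See 'a': counts = {'b': 4, 'c': 1, 'a': 1}

{'b': 4, 'c': 1, 'a': 1}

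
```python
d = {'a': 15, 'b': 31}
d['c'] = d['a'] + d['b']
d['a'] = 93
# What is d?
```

After line 1: d = {'a': 15, 'b': 31}
After line 2 (d['c'] = 15 + 31): d = {'a': 15, 'b': 31, 'c': 46}
After line 3: d = {'a': 93, 'b': 31, 'c': 46}

{'a': 93, 'b': 31, 'c': 46}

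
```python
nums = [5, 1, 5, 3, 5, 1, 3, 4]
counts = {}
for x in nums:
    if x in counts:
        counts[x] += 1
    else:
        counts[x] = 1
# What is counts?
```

Initial: counts = {}, nums = [5, 1, 5, 3, 5, 1, 3, 4]
See 5: counts = {5: 1}
See 1: counts = {5: 1, 1: 1}
See 5: counts = {5: 2, 1: 1}
See 3: counts = {5: 2, 1: 1, 3: 1}
See 5: counts = {5: 3, 1: 1, 3: 1}
See 1: counts = {5: 3, 1: 2, 3: 1}
See 3: counts = {5: 3, 1: 2, 3: 2}
See 4: counts = {5: 3, 1: 2, 3: 2, 4: 1}

{5: 3, 1: 2, 3: 2, 4: 1}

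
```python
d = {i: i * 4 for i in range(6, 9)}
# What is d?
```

{6: 24, 7: 28, 8: 32}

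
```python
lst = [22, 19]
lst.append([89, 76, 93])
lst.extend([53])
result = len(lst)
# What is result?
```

After line 1: lst = [22, 19]
After line 2 (append adds [89, 76, 93] as single element): lst = [22, 19, [89, 76, 93]]
After line 3 (extend unpacks [53], adds 53): lst = [22, 19, [89, 76, 93], 53]
After line 4: result = len(lst) = 4

4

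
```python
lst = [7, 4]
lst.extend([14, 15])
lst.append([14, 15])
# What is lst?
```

After line 1: lst = [7, 4]
After line 2 (extend unpacks [14, 15]): lst = [7, 4, 14, 15]
After line 3 (append adds [14, 15] as single element): lst = [7, 4, 14, 15, [14, 15]]

[7, 4, 14, 15, [14, 15]]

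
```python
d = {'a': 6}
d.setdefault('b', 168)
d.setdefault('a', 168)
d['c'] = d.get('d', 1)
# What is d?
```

After line 1: d = {'a': 6}
After line 2 (setdefault adds 'b'=168): d = {'a': 6, 'b': 168}
After line 3 (setdefault 'a' no-op, already exists): d = {'a': 6, 'b': 168}
After line 4 (get('d', 1) returns default since 'd' not in d): d = {'a': 6, 'b': 168, 'c': 1}

{'a': 6, 'b': 168, 'c': 1}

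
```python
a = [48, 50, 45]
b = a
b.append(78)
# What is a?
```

After line 1: a = [48, 50, 45]
After line 2 (b = a is an alias, same object): a = [48, 50, 45], b = [48, 50, 45]
After line 3 (b.append mutates the shared list): a = [48, 50, 45, 78], b = [48, 50, 45, 78]

[48, 50, 45, 78]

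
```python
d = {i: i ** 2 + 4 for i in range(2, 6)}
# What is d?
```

{2: 8, 3: 13, 4: 20, 5: 29}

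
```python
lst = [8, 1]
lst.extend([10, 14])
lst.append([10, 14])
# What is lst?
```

After line 1: lst = [8, 1]
After line 2 (extend unpacks [10, 14]): lst = [8, 1, 10, 14]
After line 3 (append adds [10, 14] as single element): lst = [8, 1, 10, 14, [10, 14]]

[8, 1, 10, 14, [10, 14]]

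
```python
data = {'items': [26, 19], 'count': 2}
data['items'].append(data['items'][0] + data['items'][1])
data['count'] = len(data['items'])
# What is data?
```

After line 1: data = {'items': [26, 19], 'count': 2}
After line 2 (append 26 + 19 = 45): data = {'items': [26, 19, 45], 'count': 2}
After line 3 (count = len(items) = 3): data = {'items': [26, 19, 45], 'count': 3}

{'items': [26, 19, 45], 'count': 3}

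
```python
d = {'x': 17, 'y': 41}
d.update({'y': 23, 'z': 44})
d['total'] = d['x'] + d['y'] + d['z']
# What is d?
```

After line 1: d = {'x': 17, 'y': 41}
After line 2 (y overwritten, z added): d = {'x': 17, 'y': 23, 'z': 44}
After line 3 (total = 17 + 23 + 44 = 84): d = {'x': 17, 'y': 23, 'z': 44, 'total': 84}

{'x': 17, 'y': 23, 'z': 44, 'total': 84}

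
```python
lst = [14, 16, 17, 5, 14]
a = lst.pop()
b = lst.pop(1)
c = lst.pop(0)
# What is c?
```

After line 1: lst = [14, 16, 17, 5, 14]
After line 2 (pop() -> a = 14): lst = [14, 16, 17, 5]
After line 3 (pop(1) -> b = 16): lst = [14, 17, 5]
After line 4 (pop(0) -> c = 14): lst = [17, 5]

14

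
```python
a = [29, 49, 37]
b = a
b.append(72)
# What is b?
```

After line 1: a = [29, 49, 37]
After line 2 (b = a is an alias, same object): a = [29, 49, 37], b = [29, 49, 37]
After line 3 (b.append mutates the shared list): a = [29, 49, 37, 72], b = [29, 49, 37, 72]

[29, 49, 37, 72]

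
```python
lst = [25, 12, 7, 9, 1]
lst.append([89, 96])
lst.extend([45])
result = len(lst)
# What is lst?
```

After line 1: lst = [25, 12, 7, 9, 1]
After line 2 (append adds [89, 96] as single element): lst = [25, 12, 7, 9, 1, [89, 96]]
After line 3 (extend unpacks [45], adds 45): lst = [25, 12, 7, 9, 1, [89, 96], 45]
After line 4: result = len(lst) = 7

[25, 12, 7, 9, 1, [89, 96], 45]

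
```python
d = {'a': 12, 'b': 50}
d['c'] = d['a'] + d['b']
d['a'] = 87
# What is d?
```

After line 1: d = {'a': 12, 'b': 50}
After line 2 (d['c'] = 12 + 50): d = {'a': 12, 'b': 50, 'c': 62}
After line 3: d = {'a': 87, 'b': 50, 'c': 62}

{'a': 87, 'b': 50, 'c': 62}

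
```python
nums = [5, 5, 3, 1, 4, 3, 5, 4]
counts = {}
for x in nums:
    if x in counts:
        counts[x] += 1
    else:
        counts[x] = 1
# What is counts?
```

Initial: counts = {}, nums = [5, 5, 3, 1, 4, 3, 5, 4]
See 5: counts = {5: 1}
See 5: counts = {5: 2}
See 3: counts = {5: 2, 3: 1}
See 1: counts = {5: 2, 3: 1, 1: 1}
See 4: counts = {5: 2, 3: 1, 1: 1, 4: 1}
See 3: counts = {5: 2, 3: 2, 1: 1, 4: 1}
See 5: counts = {5: 3, 3: 2, 1: 1, 4: 1}
See 4: counts = {5: 3, 3: 2, 1: 1, 4: 2}

{5: 3, 3: 2, 1: 1, 4: 2}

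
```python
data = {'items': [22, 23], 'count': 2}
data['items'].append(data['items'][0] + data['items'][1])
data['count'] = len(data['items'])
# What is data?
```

After line 1: data = {'items': [22, 23], 'count': 2}
After line 2 (append 22 + 23 = 45): data = {'items': [22, 23, 45], 'count': 2}
After line 3 (count = len(items) = 3): data = {'items': [22, 23, 45], 'count': 3}

{'items': [22, 23, 45], 'count': 3}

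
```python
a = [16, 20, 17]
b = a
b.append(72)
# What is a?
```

After line 1: a = [16, 20, 17]
After line 2 (b = a is an alias, same object): a = [16, 20, 17], b = [16, 20, 17]
After line 3 (b.append mutates the shared list): a = [16, 20, 17, 72], b = [16, 20, 17, 72]

[16, 20, 17, 72]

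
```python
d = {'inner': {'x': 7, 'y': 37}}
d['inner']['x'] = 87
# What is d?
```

After line 1: d = {'inner': {'x': 7, 'y': 37}}
After line 2 (inner x overwritten): d = {'inner': {'x': 87, 'y': 37}}

{'inner': {'x': 87, 'y': 37}}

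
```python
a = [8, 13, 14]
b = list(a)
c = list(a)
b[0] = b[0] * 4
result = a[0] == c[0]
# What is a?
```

After line 1: a = [8, 13, 14]
After line 2 (b = list(a), copy): a = [8, 13, 14], b = [8, 13, 14]
After line 3 (c = list(a) is a copy, new object): c = [8, 13, 14]
After line 4 (b[0] = 8 * 4 = 32; only b mutates (copy)): a = [8, 13, 14], b = [32, 13, 14], c = [8, 13, 14]
After line 5 (a[0] = 8, c[0] = 8; result = True)

[8, 13, 14]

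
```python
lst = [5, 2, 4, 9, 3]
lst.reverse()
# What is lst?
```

[3, 9, 4, 2, 5]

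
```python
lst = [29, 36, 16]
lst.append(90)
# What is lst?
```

[29, 36, 16, 90]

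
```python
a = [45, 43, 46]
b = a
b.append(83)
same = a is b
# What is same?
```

After line 1: a = [45, 43, 46]
After line 2 (b = a is an alias, same object): a = [45, 43, 46], b = [45, 43, 46]
After line 3 (b.append mutates the shared list): a = [45, 43, 46, 83], b = [45, 43, 46, 83]
After line 4 (same = a is b; same object -> True): same = True

True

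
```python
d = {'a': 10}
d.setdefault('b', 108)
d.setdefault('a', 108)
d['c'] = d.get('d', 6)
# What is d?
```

After line 1: d = {'a': 10}
After line 2 (setdefault adds 'b'=108): d = {'a': 10, 'b': 108}
After line 3 (setdefault 'a' no-op, already exists): d = {'a': 10, 'b': 108}
After line 4 (get('d', 6) returns default since 'd' not in d): d = {'a': 10, 'b': 108, 'c': 6}

{'a': 10, 'b': 108, 'c': 6}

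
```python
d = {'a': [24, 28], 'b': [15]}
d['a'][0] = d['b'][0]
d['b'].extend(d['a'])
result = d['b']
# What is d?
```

After line 1: d = {'a': [24, 28], 'b': [15]}
After line 2 (a[0] = b[0] = 15): d = {'a': [15, 28], 'b': [15]}
After line 3 (b.extend(a) appends [15, 28]): d = {'a': [15, 28], 'b': [15, 15, 28]}
After line 4: result = d['b'] = [15, 15, 28]

{'a': [15, 28], 'b': [15, 15, 28]}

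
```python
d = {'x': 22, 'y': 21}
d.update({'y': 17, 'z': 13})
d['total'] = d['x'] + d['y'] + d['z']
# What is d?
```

After line 1: d = {'x': 22, 'y': 21}
After line 2 (y overwritten, z added): d = {'x': 22, 'y': 17, 'z': 13}
After line 3 (total = 22 + 17 + 13 = 52): d = {'x': 22, 'y': 17, 'z': 13, 'total': 52}

{'x': 22, 'y': 17, 'z': 13, 'total': 52}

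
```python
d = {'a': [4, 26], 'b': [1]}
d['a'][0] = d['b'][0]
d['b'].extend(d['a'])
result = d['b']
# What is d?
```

After line 1: d = {'a': [4, 26], 'b': [1]}
After line 2 (a[0] = b[0] = 1): d = {'a': [1, 26], 'b': [1]}
After line 3 (b.extend(a) appends [1, 26]): d = {'a': [1, 26], 'b': [1, 1, 26]}
After line 4: result = d['b'] = [1, 1, 26]

{'a': [1, 26], 'b': [1, 1, 26]}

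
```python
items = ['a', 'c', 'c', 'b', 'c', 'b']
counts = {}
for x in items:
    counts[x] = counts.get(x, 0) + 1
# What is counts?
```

Initial: counts = {}, items = ['a', 'c', 'c', 'b', 'c', 'b']
See 'a': counts = {'a': 1}
See 'c': counts = {'a': 1, 'c': 1}
See 'c': counts = {'a': 1, 'c': 2}
See 'b': counts = {'a': 1, 'c': 2, 'b': 1}
See 'c': counts = {'a': 1, 'c': 3, 'b': 1}
See 'b': counts = {'a': 1, 'c': 3, 'b': 2}

{'a': 1, 'c': 3, 'b': 2}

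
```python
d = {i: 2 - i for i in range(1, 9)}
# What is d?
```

{1: 1, 2: 0, 3: -1, 4: -2, 5: -3, 6: -4, 7: -5, 8: -6}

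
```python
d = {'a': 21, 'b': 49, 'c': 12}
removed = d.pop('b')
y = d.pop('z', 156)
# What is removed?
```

After line 1: d = {'a': 21, 'b': 49, 'c': 12}
After line 2 (pop 'b' returns 49): d = {'a': 21, 'c': 12}, removed = 49
After line 3 (pop 'z' missing, returns default 156): d = {'a': 21, 'c': 12}, y = 156

49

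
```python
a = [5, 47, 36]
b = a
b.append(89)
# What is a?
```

After line 1: a = [5, 47, 36]
After line 2 (b = a is an alias, same object): a = [5, 47, 36], b = [5, 47, 36]
After line 3 (b.append mutates the shared list): a = [5, 47, 36, 89], b = [5, 47, 36, 89]

[5, 47, 36, 89]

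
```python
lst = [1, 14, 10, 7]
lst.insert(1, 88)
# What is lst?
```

[1, 88, 14, 10, 7]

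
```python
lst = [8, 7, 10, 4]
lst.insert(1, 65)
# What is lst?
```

[8, 65, 7, 10, 4]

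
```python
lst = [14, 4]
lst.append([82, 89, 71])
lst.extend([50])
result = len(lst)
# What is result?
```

After line 1: lst = [14, 4]
After line 2 (append adds [82, 89, 71] as single element): lst = [14, 4, [82, 89, 71]]
After line 3 (extend unpacks [50], adds 50): lst = [14, 4, [82, 89, 71], 50]
After line 4: result = len(lst) = 4

4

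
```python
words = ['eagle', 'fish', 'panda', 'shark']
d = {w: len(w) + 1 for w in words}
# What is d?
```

{'eagle': 6, 'fish': 5, 'panda': 6, 'shark': 6}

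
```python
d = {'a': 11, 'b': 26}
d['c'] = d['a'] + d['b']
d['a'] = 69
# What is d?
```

After line 1: d = {'a': 11, 'b': 26}
After line 2 (d['c'] = 11 + 26): d = {'a': 11, 'b': 26, 'c': 37}
After line 3: d = {'a': 69, 'b': 26, 'c': 37}

{'a': 69, 'b': 26, 'c': 37}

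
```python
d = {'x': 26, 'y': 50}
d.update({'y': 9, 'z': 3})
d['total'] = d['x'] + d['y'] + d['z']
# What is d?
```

After line 1: d = {'x': 26, 'y': 50}
After line 2 (y overwritten, z added): d = {'x': 26, 'y': 9, 'z': 3}
After line 3 (total = 26 + 9 + 3 = 38): d = {'x': 26, 'y': 9, 'z': 3, 'total': 38}

{'x': 26, 'y': 9, 'z': 3, 'total': 38}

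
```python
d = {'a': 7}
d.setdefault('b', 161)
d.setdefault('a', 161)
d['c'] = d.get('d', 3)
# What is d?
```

After line 1: d = {'a': 7}
After line 2 (setdefault adds 'b'=161): d = {'a': 7, 'b': 161}
After line 3 (setdefault 'a' no-op, already exists): d = {'a': 7, 'b': 161}
After line 4 (get('d', 3) returns default since 'd' not in d): d = {'a': 7, 'b': 161, 'c': 3}

{'a': 7, 'b': 161, 'c': 3}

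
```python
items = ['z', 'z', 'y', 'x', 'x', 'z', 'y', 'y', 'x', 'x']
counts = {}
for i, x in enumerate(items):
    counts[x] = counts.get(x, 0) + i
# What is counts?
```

Initial: counts = {}, items = ['z', 'z', 'y', 'x', 'x', 'z', 'y', 'y', 'x', 'x']
i=0, x='z': counts = {'z': 0}
i=1, x='z': counts = {'z': 1}
i=2, x='y': counts = {'z': 1, 'y': 2}
i=3, x='x': counts = {'z': 1, 'y': 2, 'x': 3}
i=4, x='x': counts = {'z': 1, 'y': 2, 'x': 7}
i=5, x='z': counts = {'z': 6, 'y': 2, 'x': 7}
i=6, x='y': counts = {'z': 6, 'y': 8, 'x': 7}
i=7, x='y': counts = {'z': 6, 'y': 15, 'x': 7}
i=8, x='x': counts = {'z': 6, 'y': 15, 'x': 15}
i=9, x='x': counts = {'z': 6, 'y': 15, 'x': 24}

{'z': 6, 'y': 15, 'x': 24}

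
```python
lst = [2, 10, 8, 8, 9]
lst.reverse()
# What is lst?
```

[9, 8, 8, 10, 2]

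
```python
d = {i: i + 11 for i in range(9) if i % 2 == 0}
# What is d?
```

{0: 11, 2: 13, 4: 15, 6: 17, 8: 19}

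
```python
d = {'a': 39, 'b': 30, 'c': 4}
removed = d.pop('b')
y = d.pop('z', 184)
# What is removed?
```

After line 1: d = {'a': 39, 'b': 30, 'c': 4}
After line 2 (pop 'b' returns 30): d = {'a': 39, 'c': 4}, removed = 30
After line 3 (pop 'z' missing, returns default 184): d = {'a': 39, 'c': 4}, y = 184

30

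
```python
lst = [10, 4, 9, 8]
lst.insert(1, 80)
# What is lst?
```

[10, 80, 4, 9, 8]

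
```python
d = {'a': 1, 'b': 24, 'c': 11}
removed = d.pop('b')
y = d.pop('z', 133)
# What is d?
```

After line 1: d = {'a': 1, 'b': 24, 'c': 11}
After line 2 (pop 'b' returns 24): d = {'a': 1, 'c': 11}, removed = 24
After line 3 (pop 'z' missing, returns default 133): d = {'a': 1, 'c': 11}, y = 133

{'a': 1, 'c': 11}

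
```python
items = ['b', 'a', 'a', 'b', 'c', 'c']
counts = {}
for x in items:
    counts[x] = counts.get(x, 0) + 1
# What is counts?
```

Initial: counts = {}, items = ['b', 'a', 'a', 'b', 'c', 'c']
See 'b': counts = {'b': 1}
See 'a': counts = {'b': 1, 'a': 1}
See 'a': counts = {'b': 1, 'a': 2}
See 'b': counts = {'b': 2, 'a': 2}
See 'c': counts = {'b': 2, 'a': 2, 'c': 1}
See 'c': counts = {'b': 2, 'a': 2, 'c': 2}

{'b': 2, 'a': 2, 'c': 2}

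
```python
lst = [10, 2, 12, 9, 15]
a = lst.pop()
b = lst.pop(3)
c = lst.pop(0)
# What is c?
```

After line 1: lst = [10, 2, 12, 9, 15]
After line 2 (pop() -> a = 15): lst = [10, 2, 12, 9]
After line 3 (pop(3) -> b = 9): lst = [10, 2, 12]
After line 4 (pop(0) -> c = 10): lst = [2, 12]

10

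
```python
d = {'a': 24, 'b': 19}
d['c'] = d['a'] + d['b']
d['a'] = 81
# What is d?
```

After line 1: d = {'a': 24, 'b': 19}
After line 2 (d['c'] = 24 + 19): d = {'a': 24, 'b': 19, 'c': 43}
After line 3: d = {'a': 81, 'b': 19, 'c': 43}

{'a': 81, 'b': 19, 'c': 43}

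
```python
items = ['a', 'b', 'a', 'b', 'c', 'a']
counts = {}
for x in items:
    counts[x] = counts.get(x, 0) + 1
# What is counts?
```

Initial: counts = {}, items = ['a', 'b', 'a', 'b', 'c', 'a']
See 'a': counts = {'a': 1}
See 'b': counts = {'a': 1, 'b': 1}
See 'a': counts = {'a': 2, 'b': 1}
See 'b': counts = {'a': 2, 'b': 2}
See 'c': counts = {'a': 2, 'b': 2, 'c': 1}
See 'a': counts = {'a': 3, 'b': 2, 'c': 1}

{'a': 3, 'b': 2, 'c': 1}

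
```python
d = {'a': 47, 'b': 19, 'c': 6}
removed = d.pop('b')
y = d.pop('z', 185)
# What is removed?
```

After line 1: d = {'a': 47, 'b': 19, 'c': 6}
After line 2 (pop 'b' returns 19): d = {'a': 47, 'c': 6}, removed = 19
After line 3 (pop 'z' missing, returns default 185): d = {'a': 47, 'c': 6}, y = 185

19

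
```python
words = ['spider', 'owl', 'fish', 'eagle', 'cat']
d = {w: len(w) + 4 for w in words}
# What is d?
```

{'spider': 10, 'owl': 7, 'fish': 8, 'eagle': 9, 'cat': 7}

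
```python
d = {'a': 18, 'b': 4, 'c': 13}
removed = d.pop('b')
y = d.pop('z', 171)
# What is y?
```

After line 1: d = {'a': 18, 'b': 4, 'c': 13}
After line 2 (pop 'b' returns 4): d = {'a': 18, 'c': 13}, removed = 4
After line 3 (pop 'z' missing, returns default 171): d = {'a': 18, 'c': 13}, y = 171

171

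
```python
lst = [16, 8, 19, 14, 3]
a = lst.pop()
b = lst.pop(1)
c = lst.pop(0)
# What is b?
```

After line 1: lst = [16, 8, 19, 14, 3]
After line 2 (pop() -> a = 3): lst = [16, 8, 19, 14]
After line 3 (pop(1) -> b = 8): lst = [16, 19, 14]
After line 4 (pop(0) -> c = 16): lst = [19, 14]

8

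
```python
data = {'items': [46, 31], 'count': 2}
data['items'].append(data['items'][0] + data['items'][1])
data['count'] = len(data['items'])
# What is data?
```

After line 1: data = {'items': [46, 31], 'count': 2}
After line 2 (append 46 + 31 = 77): data = {'items': [46, 31, 77], 'count': 2}
After line 3 (count = len(items) = 3): data = {'items': [46, 31, 77], 'count': 3}

{'items': [46, 31, 77], 'count': 3}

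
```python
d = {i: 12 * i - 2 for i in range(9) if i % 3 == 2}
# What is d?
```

{2: 22, 5: 58, 8: 94}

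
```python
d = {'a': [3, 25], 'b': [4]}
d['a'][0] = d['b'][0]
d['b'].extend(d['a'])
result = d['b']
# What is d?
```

After line 1: d = {'a': [3, 25], 'b': [4]}
After line 2 (a[0] = b[0] = 4): d = {'a': [4, 25], 'b': [4]}
After line 3 (b.extend(a) appends [4, 25]): d = {'a': [4, 25], 'b': [4, 4, 25]}
After line 4: result = d['b'] = [4, 4, 25]

{'a': [4, 25], 'b': [4, 4, 25]}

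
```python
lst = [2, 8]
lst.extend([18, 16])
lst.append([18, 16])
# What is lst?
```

After line 1: lst = [2, 8]
After line 2 (extend unpacks [18, 16]): lst = [2, 8, 18, 16]
After line 3 (append adds [18, 16] as single element): lst = [2, 8, 18, 16, [18, 16]]

[2, 8, 18, 16, [18, 16]]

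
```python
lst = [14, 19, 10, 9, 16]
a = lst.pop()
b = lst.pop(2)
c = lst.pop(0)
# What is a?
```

After line 1: lst = [14, 19, 10, 9, 16]
After line 2 (pop() -> a = 16): lst = [14, 19, 10, 9]
After line 3 (pop(2) -> b = 10): lst = [14, 19, 9]
After line 4 (pop(0) -> c = 14): lst = [19, 9]

16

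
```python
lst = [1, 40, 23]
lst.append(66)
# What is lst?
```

[1, 40, 23, 66]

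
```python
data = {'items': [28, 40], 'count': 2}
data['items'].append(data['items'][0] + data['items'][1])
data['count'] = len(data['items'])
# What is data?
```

After line 1: data = {'items': [28, 40], 'count': 2}
After line 2 (append 28 + 40 = 68): data = {'items': [28, 40, 68], 'count': 2}
After line 3 (count = len(items) = 3): data = {'items': [28, 40, 68], 'count': 3}

{'items': [28, 40, 68], 'count': 3}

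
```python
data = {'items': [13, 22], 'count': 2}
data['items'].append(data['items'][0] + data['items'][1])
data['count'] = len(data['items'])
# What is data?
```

After line 1: data = {'items': [13, 22], 'count': 2}
After line 2 (append 13 + 22 = 35): data = {'items': [13, 22, 35], 'count': 2}
After line 3 (count = len(items) = 3): data = {'items': [13, 22, 35], 'count': 3}

{'items': [13, 22, 35], 'count': 3}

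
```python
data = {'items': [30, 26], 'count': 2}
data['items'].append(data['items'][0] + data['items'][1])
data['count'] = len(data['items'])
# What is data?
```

After line 1: data = {'items': [30, 26], 'count': 2}
After line 2 (append 30 + 26 = 56): data = {'items': [30, 26, 56], 'count': 2}
After line 3 (count = len(items) = 3): data = {'items': [30, 26, 56], 'count': 3}

{'items': [30, 26, 56], 'count': 3}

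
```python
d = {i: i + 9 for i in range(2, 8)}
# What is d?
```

{2: 11, 3: 12, 4: 13, 5: 14, 6: 15, 7: 16}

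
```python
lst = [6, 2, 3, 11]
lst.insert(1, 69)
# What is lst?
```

[6, 69, 2, 3, 11]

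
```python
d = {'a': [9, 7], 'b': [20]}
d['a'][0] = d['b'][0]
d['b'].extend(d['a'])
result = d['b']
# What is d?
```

After line 1: d = {'a': [9, 7], 'b': [20]}
After line 2 (a[0] = b[0] = 20): d = {'a': [20, 7], 'b': [20]}
After line 3 (b.extend(a) appends [20, 7]): d = {'a': [20, 7], 'b': [20, 20, 7]}
After line 4: result = d['b'] = [20, 20, 7]

{'a': [20, 7], 'b': [20, 20, 7]}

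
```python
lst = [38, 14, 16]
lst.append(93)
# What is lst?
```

[38, 14, 16, 93]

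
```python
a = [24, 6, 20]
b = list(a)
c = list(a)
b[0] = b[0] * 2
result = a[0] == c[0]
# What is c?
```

After line 1: a = [24, 6, 20]
After line 2 (b = list(a), copy): a = [24, 6, 20], b = [24, 6, 20]
After line 3 (c = list(a) is a copy, new object): c = [24, 6, 20]
After line 4 (b[0] = 24 * 2 = 48; only b mutates (copy)): a = [24, 6, 20], b = [48, 6, 20], c = [24, 6, 20]
After line 5 (a[0] = 24, c[0] = 24; result = True)

[24, 6, 20]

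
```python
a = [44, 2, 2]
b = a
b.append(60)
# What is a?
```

After line 1: a = [44, 2, 2]
After line 2 (b = a is an alias, same object): a = [44, 2, 2], b = [44, 2, 2]
After line 3 (b.append mutates the shared list): a = [44, 2, 2, 60], b = [44, 2, 2, 60]

[44, 2, 2, 60]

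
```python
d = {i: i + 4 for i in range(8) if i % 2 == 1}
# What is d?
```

{1: 5, 3: 7, 5: 9, 7: 11}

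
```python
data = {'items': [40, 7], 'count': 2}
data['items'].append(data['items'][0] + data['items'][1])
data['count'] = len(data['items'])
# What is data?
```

After line 1: data = {'items': [40, 7], 'count': 2}
After line 2 (append 40 + 7 = 47): data = {'items': [40, 7, 47], 'count': 2}
After line 3 (count = len(items) = 3): data = {'items': [40, 7, 47], 'count': 3}

{'items': [40, 7, 47], 'count': 3}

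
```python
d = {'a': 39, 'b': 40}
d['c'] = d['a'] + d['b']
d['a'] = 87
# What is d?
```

After line 1: d = {'a': 39, 'b': 40}
After line 2 (d['c'] = 39 + 40): d = {'a': 39, 'b': 40, 'c': 79}
After line 3: d = {'a': 87, 'b': 40, 'c': 79}

{'a': 87, 'b': 40, 'c': 79}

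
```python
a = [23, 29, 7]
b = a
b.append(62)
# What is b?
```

After line 1: a = [23, 29, 7]
After line 2 (b = a is an alias, same object): a = [23, 29, 7], b = [23, 29, 7]
After line 3 (b.append mutates the shared list): a = [23, 29, 7, 62], b = [23, 29, 7, 62]

[23, 29, 7, 62]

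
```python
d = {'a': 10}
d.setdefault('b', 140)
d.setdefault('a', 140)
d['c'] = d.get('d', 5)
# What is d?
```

After line 1: d = {'a': 10}
After line 2 (setdefault adds 'b'=140): d = {'a': 10, 'b': 140}
After line 3 (setdefault 'a' no-op, already exists): d = {'a': 10, 'b': 140}
After line 4 (get('d', 5) returns default since 'd' not in d): d = {'a': 10, 'b': 140, 'c': 5}

{'a': 10, 'b': 140, 'c': 5}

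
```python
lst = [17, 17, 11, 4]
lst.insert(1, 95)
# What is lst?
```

[17, 95, 17, 11, 4]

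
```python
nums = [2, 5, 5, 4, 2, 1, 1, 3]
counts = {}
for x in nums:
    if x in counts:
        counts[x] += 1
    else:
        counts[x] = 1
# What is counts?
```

Initial: counts = {}, nums = [2, 5, 5, 4, 2, 1, 1, 3]
See 2: counts = {2: 1}
See 5: counts = {2: 1, 5: 1}
See 5: counts = {2: 1, 5: 2}
See 4: counts = {2: 1, 5: 2, 4: 1}
See 2: counts = {2: 2, 5: 2, 4: 1}
See 1: counts = {2: 2, 5: 2, 4: 1, 1: 1}
See 1: counts = {2: 2, 5: 2, 4: 1, 1: 2}
See 3: counts = {2: 2, 5: 2, 4: 1, 1: 2, 3: 1}

{2: 2, 5: 2, 4: 1, 1: 2, 3: 1}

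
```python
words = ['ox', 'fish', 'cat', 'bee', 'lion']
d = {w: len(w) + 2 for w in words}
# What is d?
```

{'ox': 4, 'fish': 6, 'cat': 5, 'bee': 5, 'lion': 6}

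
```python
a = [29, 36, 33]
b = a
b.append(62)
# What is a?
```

After line 1: a = [29, 36, 33]
After line 2 (b = a is an alias, same object): a = [29, 36, 33], b = [29, 36, 33]
After line 3 (b.append mutates the shared list): a = [29, 36, 33, 62], b = [29, 36, 33, 62]

[29, 36, 33, 62]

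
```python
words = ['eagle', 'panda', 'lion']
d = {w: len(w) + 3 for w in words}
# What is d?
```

{'eagle': 8, 'panda': 8, 'lion': 7}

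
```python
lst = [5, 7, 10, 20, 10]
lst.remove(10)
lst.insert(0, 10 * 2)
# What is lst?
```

After line 1: lst = [5, 7, 10, 20, 10]
After line 2 (remove first 10): lst = [5, 7, 20, 10]
After line 3 (insert 20 at index 0): lst = [20, 5, 7, 20, 10]

[20, 5, 7, 20, 10]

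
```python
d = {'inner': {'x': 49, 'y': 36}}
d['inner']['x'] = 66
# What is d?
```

After line 1: d = {'inner': {'x': 49, 'y': 36}}
After line 2 (inner x overwritten): d = {'inner': {'x': 66, 'y': 36}}

{'inner': {'x': 66, 'y': 36}}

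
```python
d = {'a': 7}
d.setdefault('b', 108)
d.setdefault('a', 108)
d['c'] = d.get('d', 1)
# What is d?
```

After line 1: d = {'a': 7}
After line 2 (setdefault adds 'b'=108): d = {'a': 7, 'b': 108}
After line 3 (setdefault 'a' no-op, already exists): d = {'a': 7, 'b': 108}
After line 4 (get('d', 1) returns default since 'd' not in d): d = {'a': 7, 'b': 108, 'c': 1}

{'a': 7, 'b': 108, 'c': 1}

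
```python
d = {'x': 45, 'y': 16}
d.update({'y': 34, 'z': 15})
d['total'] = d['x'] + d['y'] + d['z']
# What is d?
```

After line 1: d = {'x': 45, 'y': 16}
After line 2 (y overwritten, z added): d = {'x': 45, 'y': 34, 'z': 15}
After line 3 (total = 45 + 34 + 15 = 94): d = {'x': 45, 'y': 34, 'z': 15, 'total': 94}

{'x': 45, 'y': 34, 'z': 15, 'total': 94}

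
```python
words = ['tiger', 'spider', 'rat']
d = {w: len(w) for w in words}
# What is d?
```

{'tiger': 5, 'spider': 6, 'rat': 3}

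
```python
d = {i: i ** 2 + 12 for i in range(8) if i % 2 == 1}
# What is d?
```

{1: 13, 3: 21, 5: 37, 7: 61}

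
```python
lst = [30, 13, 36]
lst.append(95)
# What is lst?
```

[30, 13, 36, 95]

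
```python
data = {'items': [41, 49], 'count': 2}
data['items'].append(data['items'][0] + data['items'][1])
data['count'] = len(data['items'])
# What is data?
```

After line 1: data = {'items': [41, 49], 'count': 2}
After line 2 (append 41 + 49 = 90): data = {'items': [41, 49, 90], 'count': 2}
After line 3 (count = len(items) = 3): data = {'items': [41, 49, 90], 'count': 3}

{'items': [41, 49, 90], 'count': 3}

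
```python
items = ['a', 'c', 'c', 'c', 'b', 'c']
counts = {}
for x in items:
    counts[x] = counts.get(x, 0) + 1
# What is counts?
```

Initial: counts = {}, items = ['a', 'c', 'c', 'c', 'b', 'c']
See 'a': counts = {'a': 1}
See 'c': counts = {'a': 1, 'c': 1}
See 'c': counts = {'a': 1, 'c': 2}
See 'c': counts = {'a': 1, 'c': 3}
See 'b': counts = {'a': 1, 'c': 3, 'b': 1}
See 'c': counts = {'a': 1, 'c': 4, 'b': 1}

{'a': 1, 'c': 4, 'b': 1}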